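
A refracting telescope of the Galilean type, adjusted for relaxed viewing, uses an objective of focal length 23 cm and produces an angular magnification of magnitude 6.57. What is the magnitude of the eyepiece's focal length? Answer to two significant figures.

|M| = f_obj/|f_eye|, so |f_eye| = f_obj/|M| = 23/6.57 = 3.501 cm.
(The eyepiece is diverging, so its signed focal length is -3.501 cm.)

3.5 cm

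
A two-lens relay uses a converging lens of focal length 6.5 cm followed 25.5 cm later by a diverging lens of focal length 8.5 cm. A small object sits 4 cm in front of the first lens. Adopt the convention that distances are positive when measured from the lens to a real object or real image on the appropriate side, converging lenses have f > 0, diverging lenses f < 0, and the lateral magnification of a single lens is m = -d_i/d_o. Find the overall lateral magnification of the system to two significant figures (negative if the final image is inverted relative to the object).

0.50

First lens: d_i1 = 1/(1/6.5 - 1/4) = -10.400 cm.
m_1 = -(-10.400)/4 = 2.6000.
The intermediate image is virtual, 10.400 cm to the left of lens 1, so d_o2 = L - d_i1 = 25.5 - (-10.400) = 35.900 cm.
Second lens: d_i2 = 1/(1/(-8.5) - 1/(35.900)) = -6.873 cm.
m_2 = -(-6.873)/(35.900) = 0.1914.
The system's lateral magnification is m_1 m_2 = (2.6000)(0.1914) = 0.4977.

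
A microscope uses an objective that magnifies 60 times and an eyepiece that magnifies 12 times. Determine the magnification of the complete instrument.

The overall magnification of a compound microscope is the product of the objective and eyepiece magnifications:
M = M_obj x M_eye = 60 x 12 = 720.

720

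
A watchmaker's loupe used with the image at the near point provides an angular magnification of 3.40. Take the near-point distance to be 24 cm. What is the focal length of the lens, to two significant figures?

For the image at the near point, M = 1 + D/f.
f = D/(M - 1) = 24/(3.4 - 1) = 10.000 cm.

10 cm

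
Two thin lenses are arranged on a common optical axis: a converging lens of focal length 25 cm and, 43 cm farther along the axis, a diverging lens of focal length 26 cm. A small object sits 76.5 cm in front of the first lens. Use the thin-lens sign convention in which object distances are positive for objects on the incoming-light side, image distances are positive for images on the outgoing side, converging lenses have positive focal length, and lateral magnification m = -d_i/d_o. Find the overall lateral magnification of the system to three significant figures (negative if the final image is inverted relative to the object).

-0.396

Applying the thin-lens equation to the first lens, 1/25 = 1/76.5 + 1/d_i1, which gives d_i1 = 37.136 cm.
Its lateral magnification is m_1 = -d_i1/d_o1 = -(37.136)/76.5 = -0.4854.
The intermediate image is 37.136 cm to the right of lens 1, so d_o2 = L - d_i1 = 43 - 37.136 = 5.864 cm.
Applying the thin-lens equation again with f_2 = -26 cm and d_o2 = 5.864 cm gives d_i2 = -4.785 cm.
m_2 = -(-4.785)/(5.864) = 0.8160.
Total m = m_1 x m_2 = (-0.4854)(0.8160) = -0.3961.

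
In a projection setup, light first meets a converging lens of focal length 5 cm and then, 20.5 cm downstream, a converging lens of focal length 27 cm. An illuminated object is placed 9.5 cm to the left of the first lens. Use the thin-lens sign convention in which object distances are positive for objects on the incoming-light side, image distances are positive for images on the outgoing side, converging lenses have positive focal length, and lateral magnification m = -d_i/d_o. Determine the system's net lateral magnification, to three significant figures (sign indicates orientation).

Applying the thin-lens equation to the first lens, 1/5 = 1/9.5 + 1/d_i1, which gives d_i1 = 10.556 cm.
Its lateral magnification is m_1 = -d_i1/d_o1 = -(10.556)/9.5 = -1.1111.
That image sits 9.944 cm in front of the second lens, so d_o2 = 9.944 cm.
Applying the thin-lens equation again with f_2 = 27 cm and d_o2 = 9.944 cm gives d_i2 = -15.743 cm.
m_2 = -(-15.743)/(9.944) = 1.5831.
Overall magnification: m = m_1 m_2 = -1.7590.

-1.76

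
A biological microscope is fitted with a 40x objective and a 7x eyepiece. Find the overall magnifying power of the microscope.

The overall magnification of a compound microscope is the product of the objective and eyepiece magnifications:
M = M_obj x M_eye = 40 x 7 = 280.

280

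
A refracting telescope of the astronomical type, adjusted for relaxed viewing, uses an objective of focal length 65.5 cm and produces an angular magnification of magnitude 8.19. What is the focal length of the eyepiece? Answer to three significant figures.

8.00 cm

|M| = f_obj/f_eye, so f_eye = f_obj/|M| = 65.5/8.19 = 7.998 cm.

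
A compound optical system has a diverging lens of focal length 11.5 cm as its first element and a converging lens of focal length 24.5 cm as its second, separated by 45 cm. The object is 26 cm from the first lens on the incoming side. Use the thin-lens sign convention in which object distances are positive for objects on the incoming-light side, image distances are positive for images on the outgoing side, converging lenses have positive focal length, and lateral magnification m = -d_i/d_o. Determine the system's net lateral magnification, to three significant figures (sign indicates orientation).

-0.264

Applying the thin-lens equation to the first lens, 1/(-11.5) = 1/26 + 1/d_i1, which gives d_i1 = -7.973 cm.
Its lateral magnification is m_1 = -d_i1/d_o1 = -(-7.973)/26 = 0.3067.
The intermediate image is virtual, 7.973 cm to the left of lens 1, so d_o2 = L - d_i1 = 45 - (-7.973) = 52.973 cm.
Applying the thin-lens equation again with f_2 = 24.5 cm and d_o2 = 52.973 cm gives d_i2 = 45.581 cm.
m_2 = -(45.581)/(52.973) = -0.8605.
Overall magnification: m = m_1 m_2 = -0.2639.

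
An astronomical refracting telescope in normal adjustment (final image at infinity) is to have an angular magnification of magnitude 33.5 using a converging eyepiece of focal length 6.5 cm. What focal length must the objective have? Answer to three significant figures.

|M| = f_obj/|f_eye|, so f_obj = |M| x |f_eye| = 33.5 x 6.5 = 217.750 cm.

218 cm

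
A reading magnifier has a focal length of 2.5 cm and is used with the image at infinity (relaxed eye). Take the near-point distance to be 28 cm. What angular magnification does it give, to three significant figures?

11.2

M = D/f = 28/2.5 = 11.200.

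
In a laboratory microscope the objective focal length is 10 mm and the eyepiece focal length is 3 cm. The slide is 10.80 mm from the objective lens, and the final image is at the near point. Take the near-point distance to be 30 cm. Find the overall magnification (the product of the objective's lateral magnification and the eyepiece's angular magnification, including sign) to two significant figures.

Convert to cm: f_obj = 10 mm = 1 cm; d_o = 10.80 mm = 1.08 cm.
Objective: 1/d_i = 1/f_obj - 1/d_o = 1/1 - 1/1.08 = 0.07407 cm^-1, so d_i = 13.500 cm.
m_obj = -d_i/d_o = -13.500/1.08 = -12.500.
Eyepiece angular magnification (image at near point): M_eye = 1 + D/f_e = 1 + 30/3 = 11.000.
Overall M = m_obj x M_eye = (-12.500)(11.000) = -137.50.

-140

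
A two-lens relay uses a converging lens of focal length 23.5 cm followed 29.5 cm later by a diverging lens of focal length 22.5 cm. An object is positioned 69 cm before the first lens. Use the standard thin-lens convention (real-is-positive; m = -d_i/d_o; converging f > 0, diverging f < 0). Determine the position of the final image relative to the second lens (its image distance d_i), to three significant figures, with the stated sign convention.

Lens 1: 1/d_i1 = 1/f_1 - 1/d_o1 = 1/23.5 - 1/69 = 0.02806 cm^-1, so d_i1 = 35.637 cm.
This image would form 35.637 cm past lens 1, i.e. 6.137 cm beyond lens 2, so it is a virtual object for lens 2: d_o2 = 29.5 - 35.637 = -6.137 cm.
Lens 2: 1/d_i2 = 1/f_2 - 1/d_o2 = 1/(-22.5) - 1/(-6.137) = 0.11849 cm^-1, so d_i2 = 8.439 cm.

8.44 cm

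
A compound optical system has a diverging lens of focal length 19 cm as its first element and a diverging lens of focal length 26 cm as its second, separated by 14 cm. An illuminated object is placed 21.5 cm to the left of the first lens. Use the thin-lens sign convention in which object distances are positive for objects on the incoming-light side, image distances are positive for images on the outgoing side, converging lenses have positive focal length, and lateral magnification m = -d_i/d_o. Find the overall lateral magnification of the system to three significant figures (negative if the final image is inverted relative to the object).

0.244

Lens 1: 1/d_i1 = 1/f_1 - 1/d_o1 = 1/(-19) - 1/21.5 = -0.09914 cm^-1, so d_i1 = -10.086 cm.
m_1 = -(-10.086)/21.5 = 0.4691.
The intermediate image is virtual, 10.086 cm to the left of lens 1, so d_o2 = L - d_i1 = 14 - (-10.086) = 24.086 cm.
Lens 2: 1/d_i2 = 1/f_2 - 1/d_o2 = 1/(-26) - 1/(24.086) = -0.07998 cm^-1, so d_i2 = -12.503 cm.
m_2 = -(-12.503)/(24.086) = 0.5191.
The system's lateral magnification is m_1 m_2 = (0.4691)(0.5191) = 0.2435.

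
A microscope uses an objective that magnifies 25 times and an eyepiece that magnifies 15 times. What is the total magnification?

The overall magnification of a compound microscope is the product of the objective and eyepiece magnifications:
M = M_obj x M_eye = 25 x 15 = 375.

375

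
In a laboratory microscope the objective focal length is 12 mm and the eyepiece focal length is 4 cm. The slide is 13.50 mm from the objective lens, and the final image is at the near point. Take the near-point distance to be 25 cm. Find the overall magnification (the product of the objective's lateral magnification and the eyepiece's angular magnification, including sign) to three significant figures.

-58.0

Convert to cm: f_obj = 12 mm = 1.2 cm; d_o = 13.50 mm = 1.35 cm.
Objective: 1/d_i = 1/f_obj - 1/d_o = 1/1.2 - 1/1.35 = 0.09259 cm^-1, so d_i = 10.800 cm.
m_obj = -d_i/d_o = -10.800/1.35 = -8.000.
Eyepiece angular magnification (image at near point): M_eye = 1 + D/f_e = 1 + 25/4 = 7.250.
Overall M = m_obj x M_eye = (-8.000)(7.250) = -58.00.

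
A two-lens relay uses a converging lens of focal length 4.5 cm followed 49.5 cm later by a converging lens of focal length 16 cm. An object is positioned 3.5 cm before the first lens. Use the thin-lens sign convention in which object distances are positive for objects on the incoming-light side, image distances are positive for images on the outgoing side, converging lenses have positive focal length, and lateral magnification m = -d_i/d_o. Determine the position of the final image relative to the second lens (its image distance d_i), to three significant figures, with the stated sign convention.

21.2 cm

First lens: d_i1 = 1/(1/4.5 - 1/3.5) = -15.750 cm.
With d_i1 < 0 the first image is virtual and lies on the object side; the object distance for lens 2 is d_o2 = 49.5 - (-15.750) = 65.250 cm.
Second lens: d_i2 = 1/(1/16 - 1/(65.250)) = 21.198 cm.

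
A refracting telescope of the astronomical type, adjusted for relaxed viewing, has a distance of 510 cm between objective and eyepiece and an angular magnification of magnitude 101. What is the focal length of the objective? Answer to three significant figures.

In normal adjustment the tube length equals f_obj + f_eye and |M| = f_obj/f_eye.
So f_obj = 101 f_eye and 101 f_eye + f_eye = 510 cm, giving f_eye = 510/102 = 5.000 cm and f_obj = 505.000 cm.

505 cm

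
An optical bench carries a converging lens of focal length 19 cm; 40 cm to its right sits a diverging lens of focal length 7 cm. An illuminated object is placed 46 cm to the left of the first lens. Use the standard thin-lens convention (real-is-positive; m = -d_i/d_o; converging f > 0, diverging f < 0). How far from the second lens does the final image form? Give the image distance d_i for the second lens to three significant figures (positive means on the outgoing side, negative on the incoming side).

Applying the thin-lens equation to the first lens, 1/19 = 1/46 + 1/d_i1, which gives d_i1 = 32.370 cm.
Object distance for lens 2: d_o2 = 40 - 32.370 = 7.630 cm.
Applying the thin-lens equation again with f_2 = -7 cm and d_o2 = 7.630 cm gives d_i2 = -3.651 cm.

-3.65 cm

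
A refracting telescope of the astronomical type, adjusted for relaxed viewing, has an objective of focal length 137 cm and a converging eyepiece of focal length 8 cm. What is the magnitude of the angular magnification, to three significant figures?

17.1

|M| = f_obj/|f_eye| = 137/8 = 17.125.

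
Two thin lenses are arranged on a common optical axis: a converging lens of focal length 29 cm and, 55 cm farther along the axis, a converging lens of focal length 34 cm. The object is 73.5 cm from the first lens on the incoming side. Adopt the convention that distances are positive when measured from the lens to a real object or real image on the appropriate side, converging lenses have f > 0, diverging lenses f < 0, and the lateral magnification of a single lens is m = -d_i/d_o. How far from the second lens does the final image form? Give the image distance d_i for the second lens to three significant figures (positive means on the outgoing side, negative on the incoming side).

-8.98 cm

Lens 1: 1/d_i1 = 1/f_1 - 1/d_o1 = 1/29 - 1/73.5 = 0.02088 cm^-1, so d_i1 = 47.899 cm.
Object distance for lens 2: d_o2 = 55 - 47.899 = 7.101 cm.
Lens 2: 1/d_i2 = 1/f_2 - 1/d_o2 = 1/34 - 1/(7.101) = -0.11141 cm^-1, so d_i2 = -8.976 cm.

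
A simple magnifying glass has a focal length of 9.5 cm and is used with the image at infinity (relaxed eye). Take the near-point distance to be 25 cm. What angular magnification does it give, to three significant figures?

2.63

M = D/f = 25/9.5 = 2.632.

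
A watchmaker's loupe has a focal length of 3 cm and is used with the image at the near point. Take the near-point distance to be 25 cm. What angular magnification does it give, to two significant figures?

9.3

M = 1 + D/f = 1 + 25/3 = 9.333.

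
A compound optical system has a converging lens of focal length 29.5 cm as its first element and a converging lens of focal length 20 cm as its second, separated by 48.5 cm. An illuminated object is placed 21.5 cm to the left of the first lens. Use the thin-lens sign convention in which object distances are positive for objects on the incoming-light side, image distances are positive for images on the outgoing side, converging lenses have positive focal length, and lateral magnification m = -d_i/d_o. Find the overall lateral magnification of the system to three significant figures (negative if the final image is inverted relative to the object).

-0.684

Lens 1: 1/d_i1 = 1/f_1 - 1/d_o1 = 1/29.5 - 1/21.5 = -0.01261 cm^-1, so d_i1 = -79.281 cm.
m_1 = -(-79.281)/21.5 = 3.6875.
The intermediate image is virtual, 79.281 cm to the left of lens 1, so d_o2 = L - d_i1 = 48.5 - (-79.281) = 127.781 cm.
Lens 2: 1/d_i2 = 1/f_2 - 1/d_o2 = 1/20 - 1/(127.781) = 0.04217 cm^-1, so d_i2 = 23.711 cm.
m_2 = -(23.711)/(127.781) = -0.1856.
The system's lateral magnification is m_1 m_2 = (3.6875)(-0.1856) = -0.6843.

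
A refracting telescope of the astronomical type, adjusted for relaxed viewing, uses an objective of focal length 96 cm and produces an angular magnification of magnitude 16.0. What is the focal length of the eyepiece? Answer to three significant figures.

|M| = f_obj/f_eye, so f_eye = f_obj/|M| = 96/16.0 = 6.000 cm.

6.00 cm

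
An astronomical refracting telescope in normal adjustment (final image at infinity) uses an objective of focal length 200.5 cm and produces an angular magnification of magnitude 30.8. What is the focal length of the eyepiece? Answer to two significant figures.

6.5 cm

|M| = f_obj/f_eye, so f_eye = f_obj/|M| = 200.5/30.8 = 6.510 cm.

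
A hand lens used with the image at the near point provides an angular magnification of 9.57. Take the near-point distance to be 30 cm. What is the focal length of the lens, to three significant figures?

3.50 cm

For the image at the near point, M = 1 + D/f.
f = D/(M - 1) = 30/(9.57 - 1) = 3.501 cm.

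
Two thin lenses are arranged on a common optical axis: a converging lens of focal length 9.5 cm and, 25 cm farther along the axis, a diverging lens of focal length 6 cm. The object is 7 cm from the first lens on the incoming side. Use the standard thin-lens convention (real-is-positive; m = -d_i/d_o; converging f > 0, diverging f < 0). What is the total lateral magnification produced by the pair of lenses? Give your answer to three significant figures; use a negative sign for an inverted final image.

0.396

Applying the thin-lens equation to the first lens, 1/9.5 = 1/7 + 1/d_i1, which gives d_i1 = -26.600 cm.
Its lateral magnification is m_1 = -d_i1/d_o1 = -(-26.600)/7 = 3.8000.
The intermediate image is virtual, 26.600 cm to the left of lens 1, so d_o2 = L - d_i1 = 25 - (-26.600) = 51.600 cm.
Applying the thin-lens equation again with f_2 = -6 cm and d_o2 = 51.600 cm gives d_i2 = -5.375 cm.
m_2 = -(-5.375)/(51.600) = 0.1042.
The system's lateral magnification is m_1 m_2 = (3.8000)(0.1042) = 0.3958.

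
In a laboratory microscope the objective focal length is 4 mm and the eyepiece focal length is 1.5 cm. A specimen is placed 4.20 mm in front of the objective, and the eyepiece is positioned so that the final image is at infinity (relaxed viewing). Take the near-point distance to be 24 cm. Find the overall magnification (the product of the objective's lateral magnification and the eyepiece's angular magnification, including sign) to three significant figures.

-320

Convert to cm: f_obj = 4 mm = 0.4 cm; d_o = 4.20 mm = 0.42 cm.
Objective: 1/d_i = 1/f_obj - 1/d_o = 1/0.4 - 1/0.42 = 0.11905 cm^-1, so d_i = 8.400 cm.
m_obj = -d_i/d_o = -8.400/0.42 = -20.000.
Eyepiece angular magnification (image at infinity): M_eye = D/f_e = 24/1.5 = 16.000.
Overall M = m_obj x M_eye = (-20.000)(16.000) = -320.00.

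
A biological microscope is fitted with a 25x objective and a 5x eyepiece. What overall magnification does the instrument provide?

The overall magnification of a compound microscope is the product of the objective and eyepiece magnifications:
M = M_obj x M_eye = 25 x 5 = 125.

125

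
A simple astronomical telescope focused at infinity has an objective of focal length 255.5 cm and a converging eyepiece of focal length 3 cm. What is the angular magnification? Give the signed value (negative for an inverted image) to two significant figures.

M = -f_obj/f_eye = -255.5/(3) = -85.167.

-85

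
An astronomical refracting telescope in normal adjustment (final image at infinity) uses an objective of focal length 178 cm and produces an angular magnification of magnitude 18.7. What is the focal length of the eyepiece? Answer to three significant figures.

9.52 cm

|M| = f_obj/f_eye, so f_eye = f_obj/|M| = 178/18.7 = 9.519 cm.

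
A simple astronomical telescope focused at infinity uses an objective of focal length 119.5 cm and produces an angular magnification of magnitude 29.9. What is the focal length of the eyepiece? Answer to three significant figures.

|M| = f_obj/f_eye, so f_eye = f_obj/|M| = 119.5/29.9 = 3.997 cm.

4.00 cm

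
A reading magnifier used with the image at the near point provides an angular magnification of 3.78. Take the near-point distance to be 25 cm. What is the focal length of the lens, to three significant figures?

8.99 cm

For the image at the near point, M = 1 + D/f.
f = D/(M - 1) = 25/(3.78 - 1) = 8.993 cm.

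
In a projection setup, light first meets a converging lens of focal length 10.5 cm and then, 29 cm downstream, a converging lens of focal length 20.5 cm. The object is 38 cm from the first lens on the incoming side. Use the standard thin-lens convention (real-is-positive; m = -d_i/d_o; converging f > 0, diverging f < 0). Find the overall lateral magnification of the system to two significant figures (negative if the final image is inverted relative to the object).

-1.3

Applying the thin-lens equation to the first lens, 1/10.5 = 1/38 + 1/d_i1, which gives d_i1 = 14.509 cm.
Its lateral magnification is m_1 = -d_i1/d_o1 = -(14.509)/38 = -0.3818.
That image sits 14.491 cm in front of the second lens, so d_o2 = 14.491 cm.
Applying the thin-lens equation again with f_2 = 20.5 cm and d_o2 = 14.491 cm gives d_i2 = -49.436 cm.
m_2 = -(-49.436)/(14.491) = 3.4115.
Overall magnification: m = m_1 m_2 = -1.3026.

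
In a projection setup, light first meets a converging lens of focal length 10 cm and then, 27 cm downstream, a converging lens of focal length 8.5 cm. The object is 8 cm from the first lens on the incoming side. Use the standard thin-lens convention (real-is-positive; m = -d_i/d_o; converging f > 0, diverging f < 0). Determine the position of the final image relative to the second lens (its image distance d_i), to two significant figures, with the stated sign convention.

Lens 1: 1/d_i1 = 1/f_1 - 1/d_o1 = 1/10 - 1/8 = -0.02500 cm^-1, so d_i1 = -40.000 cm.
With d_i1 < 0 the first image is virtual and lies on the object side; the object distance for lens 2 is d_o2 = 27 - (-40.000) = 67.000 cm.
Lens 2: 1/d_i2 = 1/f_2 - 1/d_o2 = 1/8.5 - 1/(67.000) = 0.10272 cm^-1, so d_i2 = 9.735 cm.

9.7 cm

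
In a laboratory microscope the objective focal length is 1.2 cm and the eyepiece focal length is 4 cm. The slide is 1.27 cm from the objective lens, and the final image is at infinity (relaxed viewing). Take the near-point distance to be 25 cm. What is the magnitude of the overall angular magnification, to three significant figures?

107

Objective: 1/d_i = 1/f_obj - 1/d_o = 1/1.2 - 1/1.27 = 0.04593 cm^-1, so d_i = 21.771 cm.
m_obj = -d_i/d_o = -21.771/1.27 = -17.143.
Eyepiece angular magnification (image at infinity): M_eye = D/f_e = 25/4 = 6.250.
Overall M = m_obj x M_eye = (-17.143)(6.250) = -107.14.
|M| = 107.14.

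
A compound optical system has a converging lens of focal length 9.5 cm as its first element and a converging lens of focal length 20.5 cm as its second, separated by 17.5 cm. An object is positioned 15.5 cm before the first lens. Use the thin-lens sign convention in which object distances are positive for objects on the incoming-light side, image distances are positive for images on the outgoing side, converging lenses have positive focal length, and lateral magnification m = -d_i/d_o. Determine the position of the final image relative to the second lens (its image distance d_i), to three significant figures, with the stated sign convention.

5.24 cm

Applying the thin-lens equation to the first lens, 1/9.5 = 1/15.5 + 1/d_i1, which gives d_i1 = 24.542 cm.
Since 24.542 cm > 17.5 cm, the first image lies past the second lens and serves as a virtual object: d_o2 = L - d_i1 = -7.042 cm.
Applying the thin-lens equation again with f_2 = 20.5 cm and d_o2 = -7.042 cm gives d_i2 = 5.241 cm.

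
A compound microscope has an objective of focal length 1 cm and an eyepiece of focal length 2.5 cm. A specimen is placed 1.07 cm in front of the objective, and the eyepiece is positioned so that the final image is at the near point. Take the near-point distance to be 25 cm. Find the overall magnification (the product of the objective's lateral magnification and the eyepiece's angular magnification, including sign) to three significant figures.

-157

Objective: 1/d_i = 1/f_obj - 1/d_o = 1/1 - 1/1.07 = 0.06542 cm^-1, so d_i = 15.286 cm.
m_obj = -d_i/d_o = -15.286/1.07 = -14.286.
Eyepiece angular magnification (image at near point): M_eye = 1 + D/f_e = 1 + 25/2.5 = 11.000.
Overall M = m_obj x M_eye = (-14.286)(11.000) = -157.14.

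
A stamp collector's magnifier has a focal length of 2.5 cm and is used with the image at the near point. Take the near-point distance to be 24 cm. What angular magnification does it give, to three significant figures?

M = 1 + D/f = 1 + 24/2.5 = 10.600.

10.6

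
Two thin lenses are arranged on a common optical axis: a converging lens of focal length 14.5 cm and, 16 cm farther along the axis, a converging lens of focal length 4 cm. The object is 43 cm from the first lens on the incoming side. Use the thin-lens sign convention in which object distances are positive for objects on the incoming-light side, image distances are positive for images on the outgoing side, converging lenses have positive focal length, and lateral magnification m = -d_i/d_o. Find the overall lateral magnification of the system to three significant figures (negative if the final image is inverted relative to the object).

-0.206

First lens: d_i1 = 1/(1/14.5 - 1/43) = 21.877 cm.
m_1 = -(21.877)/43 = -0.5088.
This image would form 21.877 cm past lens 1, i.e. 5.877 cm beyond lens 2, so it is a virtual object for lens 2: d_o2 = 16 - 21.877 = -5.877 cm.
Second lens: d_i2 = 1/(1/4 - 1/(-5.877)) = 2.380 cm.
m_2 = -(2.380)/(-5.877) = 0.4050.
Overall magnification: m = m_1 m_2 = -0.2060.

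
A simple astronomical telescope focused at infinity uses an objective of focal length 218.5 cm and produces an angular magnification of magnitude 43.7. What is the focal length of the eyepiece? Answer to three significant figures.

5.00 cm

|M| = f_obj/f_eye, so f_eye = f_obj/|M| = 218.5/43.7 = 5.000 cm.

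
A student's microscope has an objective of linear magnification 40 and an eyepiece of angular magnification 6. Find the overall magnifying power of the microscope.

The overall magnification of a compound microscope is the product of the objective and eyepiece magnifications:
M = M_obj x M_eye = 40 x 6 = 240.

240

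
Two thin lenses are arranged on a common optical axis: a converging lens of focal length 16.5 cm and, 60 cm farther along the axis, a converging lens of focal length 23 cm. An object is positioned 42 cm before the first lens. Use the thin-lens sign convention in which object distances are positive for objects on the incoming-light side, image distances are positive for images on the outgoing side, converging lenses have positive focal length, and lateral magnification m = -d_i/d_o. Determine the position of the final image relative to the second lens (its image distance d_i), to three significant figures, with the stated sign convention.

First lens: d_i1 = 1/(1/16.5 - 1/42) = 27.176 cm.
That image sits 32.824 cm in front of the second lens, so d_o2 = 32.824 cm.
Second lens: d_i2 = 1/(1/23 - 1/(32.824)) = 76.850 cm.

76.9 cm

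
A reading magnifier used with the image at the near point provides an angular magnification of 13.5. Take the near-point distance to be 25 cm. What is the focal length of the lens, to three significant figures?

2.00 cm

For the image at the near point, M = 1 + D/f.
f = D/(M - 1) = 25/(13.5 - 1) = 2.000 cm.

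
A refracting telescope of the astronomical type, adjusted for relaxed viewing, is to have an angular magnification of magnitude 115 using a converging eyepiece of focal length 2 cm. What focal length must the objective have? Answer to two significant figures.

230 cm

|M| = f_obj/|f_eye|, so f_obj = |M| x |f_eye| = 115.0 x 2 = 230.000 cm.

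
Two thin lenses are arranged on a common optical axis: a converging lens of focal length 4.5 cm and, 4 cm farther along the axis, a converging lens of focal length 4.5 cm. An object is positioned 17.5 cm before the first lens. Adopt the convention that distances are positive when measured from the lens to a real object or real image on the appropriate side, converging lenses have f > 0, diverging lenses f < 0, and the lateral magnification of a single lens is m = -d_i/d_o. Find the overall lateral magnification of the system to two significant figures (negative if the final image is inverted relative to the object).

First lens: d_i1 = 1/(1/4.5 - 1/17.5) = 6.058 cm.
m_1 = -(6.058)/17.5 = -0.3462.
Since 6.058 cm > 4 cm, the first image lies past the second lens and serves as a virtual object: d_o2 = L - d_i1 = -2.058 cm.
Second lens: d_i2 = 1/(1/4.5 - 1/(-2.058)) = 1.412 cm.
m_2 = -(1.412)/(-2.058) = 0.6862.
Overall magnification: m = m_1 m_2 = -0.2375.

-0.24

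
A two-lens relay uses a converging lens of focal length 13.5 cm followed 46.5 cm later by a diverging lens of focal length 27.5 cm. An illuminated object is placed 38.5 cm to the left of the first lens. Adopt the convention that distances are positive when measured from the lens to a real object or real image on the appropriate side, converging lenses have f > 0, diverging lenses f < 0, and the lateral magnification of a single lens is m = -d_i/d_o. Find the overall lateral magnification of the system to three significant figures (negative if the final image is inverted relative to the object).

-0.279

Lens 1: 1/d_i1 = 1/f_1 - 1/d_o1 = 1/13.5 - 1/38.5 = 0.04810 cm^-1, so d_i1 = 20.790 cm.
m_1 = -(20.790)/38.5 = -0.5400.
Object distance for lens 2: d_o2 = 46.5 - 20.790 = 25.710 cm.
Lens 2: 1/d_i2 = 1/f_2 - 1/d_o2 = 1/(-27.5) - 1/(25.710) = -0.07526 cm^-1, so d_i2 = -13.287 cm.
m_2 = -(-13.287)/(25.710) = 0.5168.
The system's lateral magnification is m_1 m_2 = (-0.5400)(0.5168) = -0.2791.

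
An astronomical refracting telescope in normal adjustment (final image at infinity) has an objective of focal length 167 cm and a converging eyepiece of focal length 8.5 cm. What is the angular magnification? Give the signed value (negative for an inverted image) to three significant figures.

-19.6

M = -f_obj/f_eye = -167/(8.5) = -19.647.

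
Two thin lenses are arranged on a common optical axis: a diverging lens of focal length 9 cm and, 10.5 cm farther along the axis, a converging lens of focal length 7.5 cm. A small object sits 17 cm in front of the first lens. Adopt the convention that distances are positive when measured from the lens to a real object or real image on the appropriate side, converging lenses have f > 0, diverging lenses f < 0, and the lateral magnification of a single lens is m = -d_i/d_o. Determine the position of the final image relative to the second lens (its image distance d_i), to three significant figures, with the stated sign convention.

Applying the thin-lens equation to the first lens, 1/(-9) = 1/17 + 1/d_i1, which gives d_i1 = -5.885 cm.
The intermediate image is virtual, 5.885 cm to the left of lens 1, so d_o2 = L - d_i1 = 10.5 - (-5.885) = 16.385 cm.
Applying the thin-lens equation again with f_2 = 7.5 cm and d_o2 = 16.385 cm gives d_i2 = 13.831 cm.

13.8 cm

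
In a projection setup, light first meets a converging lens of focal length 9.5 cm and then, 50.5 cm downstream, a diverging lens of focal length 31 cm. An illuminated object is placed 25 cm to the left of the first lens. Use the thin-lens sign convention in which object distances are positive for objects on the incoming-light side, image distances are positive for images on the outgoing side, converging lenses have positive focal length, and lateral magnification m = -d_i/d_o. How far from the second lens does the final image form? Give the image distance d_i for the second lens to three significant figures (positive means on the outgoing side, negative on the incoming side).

-16.5 cm

First lens: d_i1 = 1/(1/9.5 - 1/25) = 15.323 cm.
Object distance for lens 2: d_o2 = 50.5 - 15.323 = 35.177 cm.
Second lens: d_i2 = 1/(1/(-31) - 1/(35.177)) = -16.478 cm.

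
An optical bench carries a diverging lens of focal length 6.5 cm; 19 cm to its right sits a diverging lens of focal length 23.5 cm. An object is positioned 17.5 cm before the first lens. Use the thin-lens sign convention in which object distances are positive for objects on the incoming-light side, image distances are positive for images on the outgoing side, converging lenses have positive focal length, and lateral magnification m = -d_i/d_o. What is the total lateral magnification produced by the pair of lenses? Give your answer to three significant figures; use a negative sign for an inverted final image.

Lens 1: 1/d_i1 = 1/f_1 - 1/d_o1 = 1/(-6.5) - 1/17.5 = -0.21099 cm^-1, so d_i1 = -4.740 cm.
m_1 = -(-4.740)/17.5 = 0.2708.
With d_i1 < 0 the first image is virtual and lies on the object side; the object distance for lens 2 is d_o2 = 19 - (-4.740) = 23.740 cm.
Lens 2: 1/d_i2 = 1/f_2 - 1/d_o2 = 1/(-23.5) - 1/(23.740) = -0.08468 cm^-1, so d_i2 = -11.810 cm.
m_2 = -(-11.810)/(23.740) = 0.4975.
Total m = m_1 x m_2 = (0.2708)(0.4975) = 0.1347.

0.135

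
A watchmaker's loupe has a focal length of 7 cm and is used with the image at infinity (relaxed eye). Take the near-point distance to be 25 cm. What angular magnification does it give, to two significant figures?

3.6

M = D/f = 25/7 = 3.571.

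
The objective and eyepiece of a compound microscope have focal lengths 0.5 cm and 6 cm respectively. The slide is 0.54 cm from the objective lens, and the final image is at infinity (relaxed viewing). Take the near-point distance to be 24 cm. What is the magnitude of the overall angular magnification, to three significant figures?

Objective: 1/d_i = 1/f_obj - 1/d_o = 1/0.5 - 1/0.54 = 0.14815 cm^-1, so d_i = 6.750 cm.
m_obj = -d_i/d_o = -6.750/0.54 = -12.500.
Eyepiece angular magnification (image at infinity): M_eye = D/f_e = 24/6 = 4.000.
Overall M = m_obj x M_eye = (-12.500)(4.000) = -50.00.
|M| = 50.00.

50.0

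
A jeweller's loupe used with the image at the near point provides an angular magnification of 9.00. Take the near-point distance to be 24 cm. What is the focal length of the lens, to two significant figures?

3.0 cm

For the image at the near point, M = 1 + D/f.
f = D/(M - 1) = 24/(9.0 - 1) = 3.000 cm.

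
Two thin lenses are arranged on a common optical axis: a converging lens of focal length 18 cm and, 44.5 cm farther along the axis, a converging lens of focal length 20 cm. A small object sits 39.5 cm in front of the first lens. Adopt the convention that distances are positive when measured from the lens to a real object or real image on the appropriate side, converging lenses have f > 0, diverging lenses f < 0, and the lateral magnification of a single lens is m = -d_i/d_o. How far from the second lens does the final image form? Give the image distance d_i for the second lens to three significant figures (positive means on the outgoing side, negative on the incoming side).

First lens: d_i1 = 1/(1/18 - 1/39.5) = 33.070 cm.
Object distance for lens 2: d_o2 = 44.5 - 33.070 = 11.430 cm.
Second lens: d_i2 = 1/(1/20 - 1/(11.430)) = -26.676 cm.

-26.7 cm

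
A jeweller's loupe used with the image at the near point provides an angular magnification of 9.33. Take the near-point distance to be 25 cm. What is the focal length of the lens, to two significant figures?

3.0 cm

For the image at the near point, M = 1 + D/f.
f = D/(M - 1) = 25/(9.33 - 1) = 3.001 cm.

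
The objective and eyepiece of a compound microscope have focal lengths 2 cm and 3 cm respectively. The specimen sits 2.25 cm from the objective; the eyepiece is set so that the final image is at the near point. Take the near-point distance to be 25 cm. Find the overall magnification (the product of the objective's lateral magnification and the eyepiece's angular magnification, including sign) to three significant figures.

-74.7

Objective: 1/d_i = 1/f_obj - 1/d_o = 1/2 - 1/2.25 = 0.05556 cm^-1, so d_i = 18.000 cm.
m_obj = -d_i/d_o = -18.000/2.25 = -8.000.
Eyepiece angular magnification (image at near point): M_eye = 1 + D/f_e = 1 + 25/3 = 9.333.
Overall M = m_obj x M_eye = (-8.000)(9.333) = -74.67.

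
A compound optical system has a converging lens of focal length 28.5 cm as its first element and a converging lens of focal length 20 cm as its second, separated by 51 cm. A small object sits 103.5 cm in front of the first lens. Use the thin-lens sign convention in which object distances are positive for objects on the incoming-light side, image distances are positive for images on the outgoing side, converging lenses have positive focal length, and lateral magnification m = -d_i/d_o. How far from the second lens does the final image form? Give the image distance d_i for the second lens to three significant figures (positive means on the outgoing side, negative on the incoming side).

-28.0 cm

Lens 1: 1/d_i1 = 1/f_1 - 1/d_o1 = 1/28.5 - 1/103.5 = 0.02543 cm^-1, so d_i1 = 39.330 cm.
That image sits 11.670 cm in front of the second lens, so d_o2 = 11.670 cm.
Lens 2: 1/d_i2 = 1/f_2 - 1/d_o2 = 1/20 - 1/(11.670) = -0.03569 cm^-1, so d_i2 = -28.019 cm.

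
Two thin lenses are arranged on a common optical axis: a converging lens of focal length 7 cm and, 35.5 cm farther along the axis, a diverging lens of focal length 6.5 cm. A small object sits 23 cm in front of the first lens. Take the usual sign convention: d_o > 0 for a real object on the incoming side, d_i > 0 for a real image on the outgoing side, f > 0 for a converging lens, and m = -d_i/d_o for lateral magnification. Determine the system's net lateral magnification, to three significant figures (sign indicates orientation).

Applying the thin-lens equation to the first lens, 1/7 = 1/23 + 1/d_i1, which gives d_i1 = 10.062 cm.
Its lateral magnification is m_1 = -d_i1/d_o1 = -(10.062)/23 = -0.4375.
Object distance for lens 2: d_o2 = 35.5 - 10.062 = 25.438 cm.
Applying the thin-lens equation again with f_2 = -6.5 cm and d_o2 = 25.438 cm gives d_i2 = -5.177 cm.
m_2 = -(-5.177)/(25.438) = 0.2035.
Total m = m_1 x m_2 = (-0.4375)(0.2035) = -0.0890.

-0.0890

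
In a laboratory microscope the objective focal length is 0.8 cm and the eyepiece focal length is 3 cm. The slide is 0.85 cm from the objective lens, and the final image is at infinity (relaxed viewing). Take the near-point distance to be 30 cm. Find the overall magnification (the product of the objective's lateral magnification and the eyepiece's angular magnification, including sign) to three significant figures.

Objective: 1/d_i = 1/f_obj - 1/d_o = 1/0.8 - 1/0.85 = 0.07353 cm^-1, so d_i = 13.600 cm.
m_obj = -d_i/d_o = -13.600/0.85 = -16.000.
Eyepiece angular magnification (image at infinity): M_eye = D/f_e = 30/3 = 10.000.
Overall M = m_obj x M_eye = (-16.000)(10.000) = -160.00.

-160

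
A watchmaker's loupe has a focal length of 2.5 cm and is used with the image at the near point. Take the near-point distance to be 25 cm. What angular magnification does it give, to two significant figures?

11

M = 1 + D/f = 1 + 25/2.5 = 11.000.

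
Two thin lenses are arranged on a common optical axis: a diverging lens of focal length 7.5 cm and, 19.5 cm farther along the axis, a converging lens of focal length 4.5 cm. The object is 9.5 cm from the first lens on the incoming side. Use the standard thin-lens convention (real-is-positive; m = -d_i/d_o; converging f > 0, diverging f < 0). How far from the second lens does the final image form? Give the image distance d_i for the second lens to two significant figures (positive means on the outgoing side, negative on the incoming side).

5.6 cm

First lens: d_i1 = 1/(1/(-7.5) - 1/9.5) = -4.191 cm.
The intermediate image is virtual, 4.191 cm to the left of lens 1, so d_o2 = L - d_i1 = 19.5 - (-4.191) = 23.691 cm.
Second lens: d_i2 = 1/(1/4.5 - 1/(23.691)) = 5.555 cm.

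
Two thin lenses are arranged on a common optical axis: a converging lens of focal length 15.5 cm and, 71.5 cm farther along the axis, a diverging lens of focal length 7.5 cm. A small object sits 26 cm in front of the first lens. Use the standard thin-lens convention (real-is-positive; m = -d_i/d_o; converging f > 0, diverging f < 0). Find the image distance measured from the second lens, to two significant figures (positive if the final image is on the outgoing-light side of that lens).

First lens: d_i1 = 1/(1/15.5 - 1/26) = 38.381 cm.
Object distance for lens 2: d_o2 = 71.5 - 38.381 = 33.119 cm.
Second lens: d_i2 = 1/(1/(-7.5) - 1/(33.119)) = -6.115 cm.

-6.1 cm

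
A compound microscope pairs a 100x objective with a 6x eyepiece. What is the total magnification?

600

The overall magnification of a compound microscope is the product of the objective and eyepiece magnifications:
M = M_obj x M_eye = 100 x 6 = 600.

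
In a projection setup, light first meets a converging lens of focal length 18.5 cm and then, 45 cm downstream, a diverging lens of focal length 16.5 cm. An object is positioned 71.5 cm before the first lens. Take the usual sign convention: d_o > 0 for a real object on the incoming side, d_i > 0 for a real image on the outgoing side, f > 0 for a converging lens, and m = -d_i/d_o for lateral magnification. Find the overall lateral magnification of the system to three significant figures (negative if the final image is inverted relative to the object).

-0.158

Applying the thin-lens equation to the first lens, 1/18.5 = 1/71.5 + 1/d_i1, which gives d_i1 = 24.958 cm.
Its lateral magnification is m_1 = -d_i1/d_o1 = -(24.958)/71.5 = -0.3491.
The intermediate image is 24.958 cm to the right of lens 1, so d_o2 = L - d_i1 = 45 - 24.958 = 20.042 cm.
Applying the thin-lens equation again with f_2 = -16.5 cm and d_o2 = 20.042 cm gives d_i2 = -9.050 cm.
m_2 = -(-9.050)/(20.042) = 0.4515.
Total m = m_1 x m_2 = (-0.3491)(0.4515) = -0.1576.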